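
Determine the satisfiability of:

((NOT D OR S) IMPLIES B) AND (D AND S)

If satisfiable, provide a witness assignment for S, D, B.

S = True, D = True, B = True

  (NOT D OR S) IMPLIES B = True
    NOT D OR S = True
      NOT D = False
  D AND S = True
Both conjuncts True, so the formula holds.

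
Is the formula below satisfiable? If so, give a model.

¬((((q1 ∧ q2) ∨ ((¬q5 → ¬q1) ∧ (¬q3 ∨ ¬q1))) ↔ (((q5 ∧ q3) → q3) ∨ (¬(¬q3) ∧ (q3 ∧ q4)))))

q1 = True, q2 = False, q3 = True, q4 = False, q5 = False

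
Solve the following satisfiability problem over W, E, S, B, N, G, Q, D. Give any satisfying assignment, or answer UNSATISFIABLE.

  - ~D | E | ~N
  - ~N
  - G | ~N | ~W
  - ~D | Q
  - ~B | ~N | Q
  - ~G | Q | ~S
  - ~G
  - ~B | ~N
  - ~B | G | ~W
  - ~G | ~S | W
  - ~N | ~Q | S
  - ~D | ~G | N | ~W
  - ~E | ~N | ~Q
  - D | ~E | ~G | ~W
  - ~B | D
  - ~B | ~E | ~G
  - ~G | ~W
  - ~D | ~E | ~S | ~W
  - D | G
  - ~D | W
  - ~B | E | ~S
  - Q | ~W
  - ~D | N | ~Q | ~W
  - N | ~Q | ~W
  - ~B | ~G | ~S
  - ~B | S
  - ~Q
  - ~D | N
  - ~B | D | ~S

Case N = True:
  Clause (~N) is falsified — contradiction.
Case N = False:
  (~G) forces G = False.
  (D | G) forces D = True.
  Clause (~D | N) is falsified — contradiction.
Both cases fail, so the formula is unsatisfiable.

No satisfying assignment exists.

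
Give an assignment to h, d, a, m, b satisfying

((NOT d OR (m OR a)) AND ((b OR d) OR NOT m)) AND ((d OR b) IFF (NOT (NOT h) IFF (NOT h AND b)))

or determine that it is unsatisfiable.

h = False, d = True, a = False, m = True, b = False

  (NOT d OR (m OR a)) AND ((b OR d) OR NOT m) = True
    NOT d OR (m OR a) = True
      NOT d = False
      m OR a = True
    (b OR d) OR NOT m = True
      b OR d = True
      NOT m = False
  (d OR b) IFF (NOT (NOT h) IFF (NOT h AND b)) = True
    d OR b = True
    NOT (NOT h) IFF (NOT h AND b) = True
      NOT (NOT h) = False
        NOT h = True
      NOT h AND b = False
        NOT h = True
Both conjuncts True, so the formula holds.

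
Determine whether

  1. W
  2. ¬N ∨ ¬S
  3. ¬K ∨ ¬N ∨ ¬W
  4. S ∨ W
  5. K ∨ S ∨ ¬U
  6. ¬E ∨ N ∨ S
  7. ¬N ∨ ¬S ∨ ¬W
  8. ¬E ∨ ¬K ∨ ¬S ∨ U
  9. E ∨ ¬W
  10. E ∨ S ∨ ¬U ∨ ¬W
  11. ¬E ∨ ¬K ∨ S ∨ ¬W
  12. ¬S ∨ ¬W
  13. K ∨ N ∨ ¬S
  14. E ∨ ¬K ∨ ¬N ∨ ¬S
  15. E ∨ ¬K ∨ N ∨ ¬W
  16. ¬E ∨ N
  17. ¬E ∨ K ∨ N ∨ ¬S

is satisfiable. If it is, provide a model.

S=F, E=T, K=F, U=F, W=T, N=T

Unit clause (W) forces W = True.
In (E ∨ ¬W) only E is left, so E = True.
In (¬S ∨ ¬W) only ¬S is left, so S = False.
In (¬E ∨ N) only N is left, so N = True.
In (¬K ∨ ¬N ∨ ¬W) only ¬K is left, so K = False.
In (K ∨ S ∨ ¬U) only ¬U is left, so U = False.
All clauses satisfied.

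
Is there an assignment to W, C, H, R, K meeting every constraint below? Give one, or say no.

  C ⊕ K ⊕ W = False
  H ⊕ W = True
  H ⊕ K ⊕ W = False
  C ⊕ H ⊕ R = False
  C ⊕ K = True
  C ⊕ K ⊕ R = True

W: True, C: False, H: False, R: False, K: True

C ⊕ K ⊕ W = F ⊕ T ⊕ T = False ✓
H ⊕ W = F ⊕ T = True ✓
H ⊕ K ⊕ W = F ⊕ T ⊕ T = False ✓
C ⊕ H ⊕ R = F ⊕ F ⊕ F = False ✓
C ⊕ K = F ⊕ T = True ✓
C ⊕ K ⊕ R = F ⊕ T ⊕ F = True ✓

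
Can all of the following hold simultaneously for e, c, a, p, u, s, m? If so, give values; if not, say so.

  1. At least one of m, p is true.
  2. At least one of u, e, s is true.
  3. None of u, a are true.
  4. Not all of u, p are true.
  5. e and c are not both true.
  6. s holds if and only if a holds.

e=T, c=F, a=F, p=F, u=F, s=F, m=T

  (1) {m, p}: 1 true — at least one ✓
  (2) {u, e, s}: 1 true — at least one ✓
  (3) {u, a}: 0 true — none ✓
  (4) {u, p}: 0/2 true — not all ✓
  (5) e=T, c=F — not both ✓
  (6) s=F, a=F — same ✓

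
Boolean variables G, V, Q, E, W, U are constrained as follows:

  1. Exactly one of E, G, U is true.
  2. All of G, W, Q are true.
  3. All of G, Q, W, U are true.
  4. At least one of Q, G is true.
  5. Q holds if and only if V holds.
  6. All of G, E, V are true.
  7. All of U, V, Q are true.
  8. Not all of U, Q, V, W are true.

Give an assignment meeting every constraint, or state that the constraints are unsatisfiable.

UNSATISFIABLE

Case G = True:
  (1) with G=T forces E = False.
  Constraint (6) is violated (E=F) — contradiction.
Case G = False:
  Constraint (2) is violated (G=F) — contradiction.
Both cases fail — unsatisfiable.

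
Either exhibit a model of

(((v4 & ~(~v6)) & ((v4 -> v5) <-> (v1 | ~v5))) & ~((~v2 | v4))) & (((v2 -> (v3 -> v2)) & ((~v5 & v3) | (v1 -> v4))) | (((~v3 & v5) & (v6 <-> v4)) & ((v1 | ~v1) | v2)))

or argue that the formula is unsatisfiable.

Case v4 = True: the conjunct ~((~v2 | v4)) becomes ~((~v2 | True)) = False.
Case v4 = False: the conjunct v4 is False.
Both cases fail — unsatisfiable.

UNSATISFIABLE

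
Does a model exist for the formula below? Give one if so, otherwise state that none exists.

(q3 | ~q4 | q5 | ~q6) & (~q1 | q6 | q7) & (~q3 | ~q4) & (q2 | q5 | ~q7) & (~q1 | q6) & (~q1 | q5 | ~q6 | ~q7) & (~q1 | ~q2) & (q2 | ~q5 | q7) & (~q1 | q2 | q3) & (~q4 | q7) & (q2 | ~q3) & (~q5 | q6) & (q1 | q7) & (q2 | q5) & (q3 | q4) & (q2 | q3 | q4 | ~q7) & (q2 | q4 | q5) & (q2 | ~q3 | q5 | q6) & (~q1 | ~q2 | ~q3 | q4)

Try q1 = True:
  (~q1 | q6) forces q6 = True.
  (~q1 | ~q2) forces q2 = False.
  (~q1 | q2 | q3) forces q3 = True.
  clause (q2 | ~q3) is falsified — backtrack.
So q1 = False.
  then (q1 | q7) forces q7 = True.
Set q2 = True.
Set q3 = False.
  then (q3 | q4) forces q4 = True.
Set q5 = False.
  then (q3 | ~q4 | q5 | ~q6) forces q6 = False.
All clauses satisfied.

q1=F, q2=T, q3=F, q4=T, q5=F, q6=F, q7=T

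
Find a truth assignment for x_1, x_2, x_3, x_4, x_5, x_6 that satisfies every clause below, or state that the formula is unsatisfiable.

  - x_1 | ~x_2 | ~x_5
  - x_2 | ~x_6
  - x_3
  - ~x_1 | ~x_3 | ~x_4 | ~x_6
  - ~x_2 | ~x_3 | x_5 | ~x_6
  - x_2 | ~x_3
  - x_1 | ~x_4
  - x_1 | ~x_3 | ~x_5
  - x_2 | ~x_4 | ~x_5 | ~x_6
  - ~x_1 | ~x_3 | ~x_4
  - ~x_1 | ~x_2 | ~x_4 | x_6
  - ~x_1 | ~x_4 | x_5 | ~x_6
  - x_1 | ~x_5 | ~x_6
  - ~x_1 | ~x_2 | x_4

x_1=F, x_2=T, x_3=T, x_4=F, x_5=F, x_6=F

Unit clause (x_3) forces x_3 = True.
In (x_2 | ~x_3) only x_2 is left, so x_2 = True.
Try x_1 = True:
  (~x_1 | ~x_3 | ~x_4) forces x_4 = False.
  clause (~x_1 | ~x_2 | x_4) is falsified — backtrack.
So x_1 = False.
  then (x_1 | ~x_2 | ~x_5) forces x_5 = False.
  then (~x_2 | ~x_3 | x_5 | ~x_6) forces x_6 = False.
  then (x_1 | ~x_4) forces x_4 = False.
All clauses satisfied.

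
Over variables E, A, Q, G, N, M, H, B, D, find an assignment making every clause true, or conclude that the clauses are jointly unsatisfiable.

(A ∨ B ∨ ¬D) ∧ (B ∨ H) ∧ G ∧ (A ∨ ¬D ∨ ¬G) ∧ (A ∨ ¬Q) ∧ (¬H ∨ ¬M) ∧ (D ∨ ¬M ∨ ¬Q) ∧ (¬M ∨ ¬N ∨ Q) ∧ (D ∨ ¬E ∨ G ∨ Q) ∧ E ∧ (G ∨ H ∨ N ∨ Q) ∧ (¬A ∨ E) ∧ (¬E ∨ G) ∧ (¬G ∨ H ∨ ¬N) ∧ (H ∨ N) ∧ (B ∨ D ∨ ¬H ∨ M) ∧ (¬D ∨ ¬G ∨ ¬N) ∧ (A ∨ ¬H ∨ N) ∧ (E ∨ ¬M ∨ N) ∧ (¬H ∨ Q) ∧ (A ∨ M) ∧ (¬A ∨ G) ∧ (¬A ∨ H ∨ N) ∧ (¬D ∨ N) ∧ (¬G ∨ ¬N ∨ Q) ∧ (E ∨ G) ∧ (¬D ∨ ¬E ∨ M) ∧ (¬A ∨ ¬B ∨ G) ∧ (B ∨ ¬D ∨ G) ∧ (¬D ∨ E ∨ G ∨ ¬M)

E = True, A = True, Q = True, G = True, N = True, M = False, H = True, B = True, D = False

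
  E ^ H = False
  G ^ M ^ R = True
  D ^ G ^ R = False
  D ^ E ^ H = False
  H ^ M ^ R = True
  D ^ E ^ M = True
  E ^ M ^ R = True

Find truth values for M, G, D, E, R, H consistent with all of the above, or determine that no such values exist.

M = True, G = False, D = False, E = False, R = False, H = False

E ^ H = F ^ F = False ✓
G ^ M ^ R = F ^ T ^ F = True ✓
D ^ G ^ R = F ^ F ^ F = False ✓
D ^ E ^ H = F ^ F ^ F = False ✓
H ^ M ^ R = F ^ T ^ F = True ✓
D ^ E ^ M = F ^ F ^ T = True ✓
E ^ M ^ R = F ^ T ^ F = True ✓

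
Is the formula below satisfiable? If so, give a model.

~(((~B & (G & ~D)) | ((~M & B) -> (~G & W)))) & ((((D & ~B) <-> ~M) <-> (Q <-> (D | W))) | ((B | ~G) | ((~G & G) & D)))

B = True, W = False, M = False, G = True, D = True, Q = True

  ~(((~B & (G & ~D)) | ((~M & B) -> (~G & W)))) = True
    (~B & (G & ~D)) | ((~M & B) -> (~G & W)) = False
      ~B & (G & ~D) = False
        ~B = False
        G & ~D = False
          ~D = False
      (~M & B) -> (~G & W) = False
        ~M & B = True
          ~M = True
        ~G & W = False
          ~G = False
  (((D & ~B) <-> ~M) <-> (Q <-> (D | W))) | ((B | ~G) | ((~G & G) & D)) = True
    ((D & ~B) <-> ~M) <-> (Q <-> (D | W)) = False
      (D & ~B) <-> ~M = False
        D & ~B = False
          ~B = False
        ~M = True
      Q <-> (D | W) = True
        D | W = True
    (B | ~G) | ((~G & G) & D) = True
      B | ~G = True
        ~G = False
      (~G & G) & D = False
        ~G & G = False
          ~G = False
Both conjuncts True, so the formula holds.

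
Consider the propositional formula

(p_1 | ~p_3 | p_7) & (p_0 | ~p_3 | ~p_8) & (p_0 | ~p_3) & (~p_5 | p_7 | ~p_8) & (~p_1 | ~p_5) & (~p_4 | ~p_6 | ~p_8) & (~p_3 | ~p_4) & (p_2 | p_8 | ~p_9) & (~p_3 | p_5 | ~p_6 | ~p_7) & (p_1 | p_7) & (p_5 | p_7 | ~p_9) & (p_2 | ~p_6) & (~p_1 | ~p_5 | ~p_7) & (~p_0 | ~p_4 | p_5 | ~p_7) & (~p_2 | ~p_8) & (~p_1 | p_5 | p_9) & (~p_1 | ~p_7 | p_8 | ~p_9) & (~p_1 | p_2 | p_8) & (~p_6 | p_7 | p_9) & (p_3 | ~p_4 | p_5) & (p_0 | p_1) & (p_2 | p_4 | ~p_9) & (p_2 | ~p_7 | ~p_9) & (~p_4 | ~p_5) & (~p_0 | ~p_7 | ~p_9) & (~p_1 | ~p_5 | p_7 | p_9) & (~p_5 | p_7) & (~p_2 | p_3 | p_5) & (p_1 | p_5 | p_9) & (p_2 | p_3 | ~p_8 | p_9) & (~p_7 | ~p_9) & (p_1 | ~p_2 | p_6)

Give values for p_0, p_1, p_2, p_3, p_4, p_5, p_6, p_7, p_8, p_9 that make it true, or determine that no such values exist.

p_0: True, p_1: False, p_2: True, p_3: True, p_4: False, p_5: True, p_6: True, p_7: True, p_8: False, p_9: False

Set p_0 = True.
Try p_1 = True:
  (~p_1 | ~p_5) forces p_5 = False.
  (~p_1 | p_5 | p_9) forces p_9 = True.
  (p_5 | p_7 | ~p_9) forces p_7 = True.
  clause (~p_0 | ~p_7 | ~p_9) is falsified — backtrack.
So p_1 = False.
  then (p_1 | p_7) forces p_7 = True.
  then (~p_0 | ~p_7 | ~p_9) forces p_9 = False.
  then (p_1 | p_5 | p_9) forces p_5 = True.
  then (~p_4 | ~p_5) forces p_4 = False.
Set p_2 = True.
  then (~p_2 | ~p_8) forces p_8 = False.
  then (p_1 | ~p_2 | p_6) forces p_6 = True.
Set p_3 = True.
All clauses satisfied.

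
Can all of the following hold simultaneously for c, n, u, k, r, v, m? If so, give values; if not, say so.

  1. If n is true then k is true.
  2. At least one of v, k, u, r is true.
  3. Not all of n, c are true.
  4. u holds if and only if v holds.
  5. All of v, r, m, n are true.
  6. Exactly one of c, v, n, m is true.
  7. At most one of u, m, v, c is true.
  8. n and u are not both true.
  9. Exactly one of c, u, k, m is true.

Case m = True:
  (5) forces v = True.
  Constraint (6) is violated (v=T, m=T) — contradiction.
Case m = False:
  Constraint (5) is violated (m=F) — contradiction.
Both cases fail — unsatisfiable.

Unsatisfiable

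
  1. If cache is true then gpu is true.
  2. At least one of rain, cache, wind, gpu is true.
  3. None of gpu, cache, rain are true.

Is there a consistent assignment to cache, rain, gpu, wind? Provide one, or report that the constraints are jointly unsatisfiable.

cache=F, rain=F, gpu=F, wind=T

  (1) cache=F ⇒ gpu: vacuous ✓
  (2) {rain, cache, wind, gpu}: 1 true — at least one ✓
  (3) {gpu, cache, rain}: 0 true — none ✓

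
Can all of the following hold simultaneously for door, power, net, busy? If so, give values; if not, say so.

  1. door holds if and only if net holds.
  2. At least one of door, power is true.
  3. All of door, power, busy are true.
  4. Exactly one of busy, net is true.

The formula is unsatisfiable.

Case busy = True:
  (3) forces door = True.
  (1) with door=T forces net = True.
  Constraint (4) is violated (busy=T, net=T) — contradiction.
Case busy = False:
  Constraint (3) is violated (busy=F) — contradiction.
Both cases fail — unsatisfiable.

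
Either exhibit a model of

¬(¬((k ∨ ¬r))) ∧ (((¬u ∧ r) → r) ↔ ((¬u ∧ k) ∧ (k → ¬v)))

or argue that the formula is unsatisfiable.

u: False; r: True; k: True; v: False

  ¬(¬((k ∨ ¬r))) = True
    ¬((k ∨ ¬r)) = False
      k ∨ ¬r = True
        ¬r = False
  ((¬u ∧ r) → r) ↔ ((¬u ∧ k) ∧ (k → ¬v)) = True
    (¬u ∧ r) → r = True
      ¬u ∧ r = True
        ¬u = True
    (¬u ∧ k) ∧ (k → ¬v) = True
      ¬u ∧ k = True
        ¬u = True
      k → ¬v = True
        ¬v = True
Both conjuncts True, so the formula holds.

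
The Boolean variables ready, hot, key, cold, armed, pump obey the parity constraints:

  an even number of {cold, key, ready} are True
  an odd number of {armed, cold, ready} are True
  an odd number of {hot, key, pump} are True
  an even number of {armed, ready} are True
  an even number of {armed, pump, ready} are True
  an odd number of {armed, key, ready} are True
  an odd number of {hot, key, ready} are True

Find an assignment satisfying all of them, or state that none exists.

ready = False, hot = False, key = True, cold = True, armed = False, pump = False

{cold, key, ready}: 2 true → even ✓
{armed, cold, ready}: 1 true → odd ✓
{hot, key, pump}: 1 true → odd ✓
{armed, ready}: 0 true → even ✓
{armed, pump, ready}: 0 true → even ✓
{armed, key, ready}: 1 true → odd ✓
{hot, key, ready}: 1 true → odd ✓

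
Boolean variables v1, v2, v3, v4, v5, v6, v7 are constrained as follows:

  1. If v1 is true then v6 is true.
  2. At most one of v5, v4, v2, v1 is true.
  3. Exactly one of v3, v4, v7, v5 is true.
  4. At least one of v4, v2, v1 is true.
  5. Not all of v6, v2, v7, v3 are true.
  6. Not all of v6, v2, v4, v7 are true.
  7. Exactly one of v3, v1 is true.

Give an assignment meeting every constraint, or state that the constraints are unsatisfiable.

v1 = False, v2 = True, v3 = True, v4 = False, v5 = False, v6 = False, v7 = False

  (1) v1=F ⇒ v6: vacuous ✓
  (2) {v5, v4, v2, v1}: 1 true — at most one ✓
  (3) {v3, v4, v7, v5}: 1 true — exactly one ✓
  (4) {v4, v2, v1}: 1 true — at least one ✓
  (5) {v6, v2, v7, v3}: 2/4 true — not all ✓
  (6) {v6, v2, v4, v7}: 1/4 true — not all ✓
  (7) {v3, v1}: 1 true — exactly one ✓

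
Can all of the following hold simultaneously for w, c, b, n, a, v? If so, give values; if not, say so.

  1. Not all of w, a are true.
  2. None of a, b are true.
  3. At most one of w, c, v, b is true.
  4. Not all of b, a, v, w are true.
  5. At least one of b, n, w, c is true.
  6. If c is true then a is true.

w = False, c = False, b = False, n = True, a = False, v = False

  (1) {w, a}: 0/2 true — not all ✓
  (2) {a, b}: 0 true — none ✓
  (3) {w, c, v, b}: 0 true — at most one ✓
  (4) {b, a, v, w}: 0/4 true — not all ✓
  (5) {b, n, w, c}: 1 true — at least one ✓
  (6) c=F ⇒ a: vacuous ✓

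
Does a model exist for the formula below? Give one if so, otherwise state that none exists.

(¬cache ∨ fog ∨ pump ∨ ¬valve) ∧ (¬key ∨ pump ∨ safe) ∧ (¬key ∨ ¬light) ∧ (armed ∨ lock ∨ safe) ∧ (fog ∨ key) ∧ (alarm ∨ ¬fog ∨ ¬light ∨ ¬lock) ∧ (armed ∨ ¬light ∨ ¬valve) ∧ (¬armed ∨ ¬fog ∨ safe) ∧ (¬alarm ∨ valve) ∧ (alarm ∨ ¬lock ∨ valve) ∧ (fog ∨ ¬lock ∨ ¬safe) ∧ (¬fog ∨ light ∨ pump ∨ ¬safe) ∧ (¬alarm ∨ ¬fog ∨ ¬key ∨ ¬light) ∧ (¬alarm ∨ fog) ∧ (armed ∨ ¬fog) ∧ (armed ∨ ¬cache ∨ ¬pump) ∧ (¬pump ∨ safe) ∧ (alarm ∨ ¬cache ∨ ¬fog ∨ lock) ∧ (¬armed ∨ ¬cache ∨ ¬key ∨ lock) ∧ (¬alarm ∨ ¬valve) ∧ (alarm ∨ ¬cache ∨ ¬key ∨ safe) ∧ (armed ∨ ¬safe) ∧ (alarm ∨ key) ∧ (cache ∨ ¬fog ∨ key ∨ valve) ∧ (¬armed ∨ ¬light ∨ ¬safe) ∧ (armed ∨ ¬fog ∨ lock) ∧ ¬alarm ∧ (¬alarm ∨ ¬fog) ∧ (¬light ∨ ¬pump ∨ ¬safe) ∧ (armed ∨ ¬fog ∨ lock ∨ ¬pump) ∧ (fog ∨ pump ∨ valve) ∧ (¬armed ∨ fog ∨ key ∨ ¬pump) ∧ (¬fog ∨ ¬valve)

lock: False; safe: True; valve: True; key: True; armed: True; cache: False; alarm: False; pump: True; fog: False; light: False

Unit clause (¬alarm) forces alarm = False.
In (alarm ∨ key) only key is left, so key = True.
In (¬key ∨ ¬light) only ¬light is left, so light = False.
Set lock = False.
Try safe = False:
  (¬key ∨ pump ∨ safe) forces pump = True.
  clause (¬pump ∨ safe) is falsified — backtrack.
So safe = True.
  then (armed ∨ ¬safe) forces armed = True.
  then (¬armed ∨ ¬cache ∨ ¬key ∨ lock) forces cache = False.
Set valve = True.
  then (¬fog ∨ ¬valve) forces fog = False.
Set pump = True.
All clauses satisfied.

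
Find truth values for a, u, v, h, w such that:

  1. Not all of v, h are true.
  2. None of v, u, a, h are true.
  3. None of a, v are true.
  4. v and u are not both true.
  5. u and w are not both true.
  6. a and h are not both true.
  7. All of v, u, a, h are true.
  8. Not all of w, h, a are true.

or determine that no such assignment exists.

Case a = True:
  Constraint (2) is violated (a=T) — contradiction.
Case a = False:
  Constraint (7) is violated (a=F) — contradiction.
Both cases fail — unsatisfiable.

UNSATISFIABLE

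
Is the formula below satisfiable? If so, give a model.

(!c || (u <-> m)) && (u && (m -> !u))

c: False, m: False, u: True

  !c || (u <-> m) = True
    !c = True
    u <-> m = False
  u && (m -> !u) = True
    m -> !u = True
      !u = False
Both conjuncts True, so the formula holds.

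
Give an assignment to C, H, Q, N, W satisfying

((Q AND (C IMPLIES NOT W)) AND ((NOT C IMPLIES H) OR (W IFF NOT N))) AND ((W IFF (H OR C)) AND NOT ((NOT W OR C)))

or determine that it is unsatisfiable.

C: False, H: True, Q: True, N: False, W: True

  (Q AND (C IMPLIES NOT W)) AND ((NOT C IMPLIES H) OR (W IFF NOT N)) = True
    Q AND (C IMPLIES NOT W) = True
      C IMPLIES NOT W = True
        NOT W = False
    (NOT C IMPLIES H) OR (W IFF NOT N) = True
      NOT C IMPLIES H = True
        NOT C = True
      W IFF NOT N = True
        NOT N = True
  (W IFF (H OR C)) AND NOT ((NOT W OR C)) = True
    W IFF (H OR C) = True
      H OR C = True
    NOT ((NOT W OR C)) = True
      NOT W OR C = False
        NOT W = False
Both conjuncts True, so the formula holds.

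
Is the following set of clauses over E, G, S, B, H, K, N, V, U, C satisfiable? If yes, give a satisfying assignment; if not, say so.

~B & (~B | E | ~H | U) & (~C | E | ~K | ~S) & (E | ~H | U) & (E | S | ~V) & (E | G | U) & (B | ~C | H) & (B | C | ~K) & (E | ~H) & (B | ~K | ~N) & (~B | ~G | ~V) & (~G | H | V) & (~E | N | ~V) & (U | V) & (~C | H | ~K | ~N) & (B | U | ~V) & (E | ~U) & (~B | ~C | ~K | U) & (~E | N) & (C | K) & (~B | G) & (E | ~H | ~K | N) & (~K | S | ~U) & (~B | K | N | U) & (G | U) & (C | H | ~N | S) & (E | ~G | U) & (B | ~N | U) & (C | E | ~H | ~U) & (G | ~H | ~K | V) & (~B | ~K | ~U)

Unit clause (~B) forces B = False.
Try E = False:
  (E | ~H) forces H = False.
  (B | ~C | H) forces C = False.
  (B | C | ~K) forces K = False.
  clause (C | K) is falsified — backtrack.
So E = True.
  then (~E | N) forces N = True.
  then (B | ~N | U) forces U = True.
  then (B | ~K | ~N) forces K = False.
  then (C | K) forces C = True.
  then (B | ~C | H) forces H = True.
Set G = True.
Set S = True.
Set V = False.
All clauses satisfied.

E = True, G = True, S = True, B = False, H = True, K = False, N = True, V = False, U = True, C = True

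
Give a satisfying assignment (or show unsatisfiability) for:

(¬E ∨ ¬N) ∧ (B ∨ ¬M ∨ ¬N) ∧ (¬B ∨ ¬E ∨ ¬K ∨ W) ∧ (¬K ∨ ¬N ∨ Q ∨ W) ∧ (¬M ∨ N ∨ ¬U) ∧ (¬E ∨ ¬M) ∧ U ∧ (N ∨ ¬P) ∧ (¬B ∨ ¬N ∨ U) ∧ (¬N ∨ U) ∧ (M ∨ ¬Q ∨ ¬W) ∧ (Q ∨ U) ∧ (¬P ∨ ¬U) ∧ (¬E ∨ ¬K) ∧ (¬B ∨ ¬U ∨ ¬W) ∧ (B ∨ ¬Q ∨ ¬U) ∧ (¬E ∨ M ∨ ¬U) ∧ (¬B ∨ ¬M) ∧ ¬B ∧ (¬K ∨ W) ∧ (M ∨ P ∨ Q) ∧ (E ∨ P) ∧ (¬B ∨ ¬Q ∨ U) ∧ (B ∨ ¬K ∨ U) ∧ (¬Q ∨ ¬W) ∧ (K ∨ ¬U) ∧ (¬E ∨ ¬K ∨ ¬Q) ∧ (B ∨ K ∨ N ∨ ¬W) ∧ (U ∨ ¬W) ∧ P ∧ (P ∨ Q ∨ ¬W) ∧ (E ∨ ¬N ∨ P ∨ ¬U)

Case P = True:
  (U) forces U = True.
  Clause (¬P ∨ ¬U) is falsified — contradiction.
Case P = False:
  Clause (P) is falsified — contradiction.
Both cases fail, so the formula is unsatisfiable.

The formula is unsatisfiable.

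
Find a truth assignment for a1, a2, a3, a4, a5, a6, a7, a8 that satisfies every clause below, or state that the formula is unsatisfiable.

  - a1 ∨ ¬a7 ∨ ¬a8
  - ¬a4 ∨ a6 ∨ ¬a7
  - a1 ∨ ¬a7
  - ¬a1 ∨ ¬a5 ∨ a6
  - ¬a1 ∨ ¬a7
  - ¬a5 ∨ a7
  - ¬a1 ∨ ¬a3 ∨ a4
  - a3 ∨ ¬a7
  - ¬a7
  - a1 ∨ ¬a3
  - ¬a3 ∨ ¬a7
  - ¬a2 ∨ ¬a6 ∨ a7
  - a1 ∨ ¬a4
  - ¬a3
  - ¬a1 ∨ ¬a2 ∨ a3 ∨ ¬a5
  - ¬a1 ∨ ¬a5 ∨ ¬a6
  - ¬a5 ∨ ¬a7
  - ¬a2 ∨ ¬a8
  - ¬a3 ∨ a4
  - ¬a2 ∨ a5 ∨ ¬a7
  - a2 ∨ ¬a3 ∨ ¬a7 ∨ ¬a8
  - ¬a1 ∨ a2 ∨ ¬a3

a1=T; a2=T; a3=F; a4=T; a5=F; a6=F; a7=F; a8=F

Unit clause (¬a7) forces a7 = False.
Unit clause (¬a3) forces a3 = False.
In (¬a5 ∨ a7) only ¬a5 is left, so a5 = False.
Set a1 = True.
Set a2 = True.
  then (¬a2 ∨ ¬a6 ∨ a7) forces a6 = False.
  then (¬a2 ∨ ¬a8) forces a8 = False.
Set a4 = True.
All clauses satisfied.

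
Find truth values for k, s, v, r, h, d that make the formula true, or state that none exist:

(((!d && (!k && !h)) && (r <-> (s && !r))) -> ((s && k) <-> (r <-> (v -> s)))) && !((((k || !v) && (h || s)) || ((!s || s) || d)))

Unsatisfiable — no assignment works.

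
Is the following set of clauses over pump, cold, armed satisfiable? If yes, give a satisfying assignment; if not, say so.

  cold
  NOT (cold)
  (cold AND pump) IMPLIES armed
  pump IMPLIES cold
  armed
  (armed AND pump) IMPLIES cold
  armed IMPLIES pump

Case cold = True:
  Clause (NOT cold) is falsified — contradiction.
Case cold = False:
  Clause (cold) is falsified — contradiction.
Both cases fail, so the formula is unsatisfiable.

Unsatisfiable — no assignment works.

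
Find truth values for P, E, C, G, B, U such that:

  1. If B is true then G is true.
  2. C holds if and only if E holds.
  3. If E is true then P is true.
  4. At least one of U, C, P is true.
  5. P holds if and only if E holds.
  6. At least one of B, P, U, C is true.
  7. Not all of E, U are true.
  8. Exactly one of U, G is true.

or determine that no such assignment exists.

P=F; E=F; C=F; G=F; B=F; U=T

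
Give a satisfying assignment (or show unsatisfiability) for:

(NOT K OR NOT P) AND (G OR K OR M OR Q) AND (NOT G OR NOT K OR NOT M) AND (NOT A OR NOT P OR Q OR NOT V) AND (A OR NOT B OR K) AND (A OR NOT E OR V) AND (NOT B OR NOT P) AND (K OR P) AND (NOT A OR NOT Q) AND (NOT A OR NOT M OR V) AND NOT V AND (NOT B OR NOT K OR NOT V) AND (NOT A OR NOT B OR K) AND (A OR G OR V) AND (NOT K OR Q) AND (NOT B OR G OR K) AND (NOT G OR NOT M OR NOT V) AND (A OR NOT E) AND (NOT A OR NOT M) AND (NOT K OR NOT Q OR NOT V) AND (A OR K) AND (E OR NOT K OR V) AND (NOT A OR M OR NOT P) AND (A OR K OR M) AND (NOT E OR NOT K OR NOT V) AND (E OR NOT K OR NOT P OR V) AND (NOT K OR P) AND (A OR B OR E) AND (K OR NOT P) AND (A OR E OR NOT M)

No satisfying assignment exists.

Case K = True:
  (NOT K OR NOT P) forces P = False.
  Clause (NOT K OR P) is falsified — contradiction.
Case K = False:
  (K OR P) forces P = True.
  Clause (K OR NOT P) is falsified — contradiction.
Both cases fail, so the formula is unsatisfiable.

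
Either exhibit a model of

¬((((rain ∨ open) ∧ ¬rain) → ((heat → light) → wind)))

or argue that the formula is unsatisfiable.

heat = False, wind = False, rain = False, light = True, open = True

  ¬((((rain ∨ open) ∧ ¬rain) → ((heat → light) → wind))) = True
    ((rain ∨ open) ∧ ¬rain) → ((heat → light) → wind) = False
      (rain ∨ open) ∧ ¬rain = True
        rain ∨ open = True
        ¬rain = True
      (heat → light) → wind = False
        heat → light = True
The formula evaluates to True.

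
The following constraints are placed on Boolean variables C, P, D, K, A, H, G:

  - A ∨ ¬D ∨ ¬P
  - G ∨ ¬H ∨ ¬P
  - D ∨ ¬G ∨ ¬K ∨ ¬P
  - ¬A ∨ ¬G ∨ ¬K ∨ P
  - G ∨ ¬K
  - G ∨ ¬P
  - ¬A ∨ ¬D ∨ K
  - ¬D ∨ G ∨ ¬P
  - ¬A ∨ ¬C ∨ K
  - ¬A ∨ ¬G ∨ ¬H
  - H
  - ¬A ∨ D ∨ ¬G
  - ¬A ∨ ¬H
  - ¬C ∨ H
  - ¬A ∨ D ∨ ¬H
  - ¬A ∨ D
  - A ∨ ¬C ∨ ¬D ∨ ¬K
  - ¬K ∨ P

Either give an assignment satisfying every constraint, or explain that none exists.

Unit clause (H) forces H = True.
In (¬A ∨ ¬H) only ¬A is left, so A = False.
Set C = True.
Set P = False.
  then (¬K ∨ P) forces K = False.
Set D = True.
Set G = False.
All clauses satisfied.

C = True; P = False; D = True; K = False; A = False; H = True; G = False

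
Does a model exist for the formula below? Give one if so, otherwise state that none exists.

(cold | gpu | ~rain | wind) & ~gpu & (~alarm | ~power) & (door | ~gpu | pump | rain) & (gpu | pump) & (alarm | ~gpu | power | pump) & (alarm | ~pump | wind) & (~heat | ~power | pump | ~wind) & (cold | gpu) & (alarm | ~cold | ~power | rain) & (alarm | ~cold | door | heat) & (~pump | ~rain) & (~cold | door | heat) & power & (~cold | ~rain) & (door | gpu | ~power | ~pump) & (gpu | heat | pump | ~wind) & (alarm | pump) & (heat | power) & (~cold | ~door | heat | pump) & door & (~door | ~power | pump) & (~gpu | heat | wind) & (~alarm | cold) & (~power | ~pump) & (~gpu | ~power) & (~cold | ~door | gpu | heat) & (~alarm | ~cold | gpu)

Unsatisfiable

Case power = True:
  (~gpu) forces gpu = False.
  (~alarm | ~power) forces alarm = False.
  (gpu | pump) forces pump = True.
  Clause (~power | ~pump) is falsified — contradiction.
Case power = False:
  Clause (power) is falsified — contradiction.
Both cases fail, so the formula is unsatisfiable.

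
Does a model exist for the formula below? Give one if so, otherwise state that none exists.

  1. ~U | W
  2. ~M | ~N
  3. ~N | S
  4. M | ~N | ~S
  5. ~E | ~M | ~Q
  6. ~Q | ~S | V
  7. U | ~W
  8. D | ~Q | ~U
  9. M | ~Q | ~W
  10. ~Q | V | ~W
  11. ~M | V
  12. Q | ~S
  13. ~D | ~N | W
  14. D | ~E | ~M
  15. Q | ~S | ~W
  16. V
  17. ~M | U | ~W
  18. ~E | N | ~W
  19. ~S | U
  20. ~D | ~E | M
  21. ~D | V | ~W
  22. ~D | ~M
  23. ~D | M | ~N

Unit clause (V) forces V = True.
Set S = False.
  then (~N | S) forces N = False.
Set M = False.
Set Q = True.
  then (M | ~Q | ~W) forces W = False.
  then (~U | W) forces U = False.
Set D = True.
  then (~D | ~E | M) forces E = False.
All clauses satisfied.

S=F; M=F; Q=T; W=F; D=T; E=F; V=T; U=F; N=F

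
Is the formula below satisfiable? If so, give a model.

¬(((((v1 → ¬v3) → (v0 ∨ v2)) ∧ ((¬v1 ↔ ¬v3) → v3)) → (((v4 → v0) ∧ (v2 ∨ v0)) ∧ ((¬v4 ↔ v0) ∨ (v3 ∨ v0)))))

v0 = False, v1 = False, v2 = True, v3 = True, v4 = True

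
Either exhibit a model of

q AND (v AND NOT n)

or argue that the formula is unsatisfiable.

q = True, n = False, v = True

  v AND NOT n = True
    NOT n = True
Both conjuncts True, so the formula holds.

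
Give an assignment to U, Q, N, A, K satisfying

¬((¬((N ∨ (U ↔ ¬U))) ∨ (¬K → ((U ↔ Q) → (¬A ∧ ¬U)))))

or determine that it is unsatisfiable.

U: False, Q: False, N: True, A: True, K: False

  ¬((¬((N ∨ (U ↔ ¬U))) ∨ (¬K → ((U ↔ Q) → (¬A ∧ ¬U))))) = True
    ¬((N ∨ (U ↔ ¬U))) ∨ (¬K → ((U ↔ Q) → (¬A ∧ ¬U))) = False
      ¬((N ∨ (U ↔ ¬U))) = False
        N ∨ (U ↔ ¬U) = True
          U ↔ ¬U = False
            ¬U = True
      ¬K → ((U ↔ Q) → (¬A ∧ ¬U)) = False
        ¬K = True
        (U ↔ Q) → (¬A ∧ ¬U) = False
          U ↔ Q = True
          ¬A ∧ ¬U = False
            ¬A = False
            ¬U = True
The formula evaluates to True.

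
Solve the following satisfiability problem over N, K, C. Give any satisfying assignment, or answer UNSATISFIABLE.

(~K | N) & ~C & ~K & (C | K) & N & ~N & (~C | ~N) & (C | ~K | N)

UNSATISFIABLE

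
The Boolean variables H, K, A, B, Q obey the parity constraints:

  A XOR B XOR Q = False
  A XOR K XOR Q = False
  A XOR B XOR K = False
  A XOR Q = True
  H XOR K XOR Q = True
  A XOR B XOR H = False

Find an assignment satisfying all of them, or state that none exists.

H=T, K=T, A=F, B=T, Q=T

A XOR B XOR Q = F XOR T XOR T = False ✓
A XOR K XOR Q = F XOR T XOR T = False ✓
A XOR B XOR K = F XOR T XOR T = False ✓
A XOR Q = F XOR T = True ✓
H XOR K XOR Q = T XOR T XOR T = True ✓
A XOR B XOR H = F XOR T XOR T = False ✓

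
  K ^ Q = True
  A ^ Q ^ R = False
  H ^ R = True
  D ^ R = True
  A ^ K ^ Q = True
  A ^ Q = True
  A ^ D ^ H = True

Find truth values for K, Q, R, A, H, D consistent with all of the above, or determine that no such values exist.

UNSATISFIABLE

Adding constraints 1, 3, 4, 5, 7 mod 2: every variable appears an even number of times on the left, so the left side is 0.
But the right sides sum to 1 (mod 2). 0 ≠ 1 — the system is inconsistent.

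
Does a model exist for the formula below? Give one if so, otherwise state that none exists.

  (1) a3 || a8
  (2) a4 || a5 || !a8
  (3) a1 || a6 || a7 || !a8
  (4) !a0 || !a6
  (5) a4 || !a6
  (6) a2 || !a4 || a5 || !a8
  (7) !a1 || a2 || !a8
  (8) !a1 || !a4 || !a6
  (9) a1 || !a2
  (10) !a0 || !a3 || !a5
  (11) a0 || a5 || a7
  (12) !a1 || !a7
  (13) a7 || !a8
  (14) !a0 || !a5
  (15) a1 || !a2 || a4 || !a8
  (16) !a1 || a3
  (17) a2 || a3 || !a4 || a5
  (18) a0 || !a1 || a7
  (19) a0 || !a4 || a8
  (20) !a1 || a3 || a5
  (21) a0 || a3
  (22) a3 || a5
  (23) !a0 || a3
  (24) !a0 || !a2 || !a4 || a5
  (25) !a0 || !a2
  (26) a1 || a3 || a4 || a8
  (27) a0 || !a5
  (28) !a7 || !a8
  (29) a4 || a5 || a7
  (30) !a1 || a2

Set a0 = True.
  then (!a0 || !a6) forces a6 = False.
  then (!a0 || !a5) forces a5 = False.
  then (a3 || a5) forces a3 = True.
  then (!a0 || !a2) forces a2 = False.
  then (!a1 || a2) forces a1 = False.
Set a4 = False.
  then (a4 || a5 || !a8) forces a8 = False.
  then (a4 || a5 || a7) forces a7 = True.
All clauses satisfied.

a0 = True, a1 = False, a2 = False, a3 = True, a4 = False, a5 = False, a6 = False, a7 = True, a8 = False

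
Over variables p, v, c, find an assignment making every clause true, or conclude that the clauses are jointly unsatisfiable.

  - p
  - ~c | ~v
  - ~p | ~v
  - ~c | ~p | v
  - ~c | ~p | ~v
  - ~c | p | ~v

p = True, v = False, c = False

Unit clause (p) forces p = True.
In (~p | ~v) only ~v is left, so v = False.
In (~c | ~p | v) only ~c is left, so c = False.
Check each clause:
  (p): p holds.
  (~c | ~v): ~c holds.
  (~p | ~v): ~v holds.
  (~c | ~p | v): ~c holds.
  (~c | ~p | ~v): ~c holds.
  (~c | p | ~v): ~c holds.
All clauses satisfied.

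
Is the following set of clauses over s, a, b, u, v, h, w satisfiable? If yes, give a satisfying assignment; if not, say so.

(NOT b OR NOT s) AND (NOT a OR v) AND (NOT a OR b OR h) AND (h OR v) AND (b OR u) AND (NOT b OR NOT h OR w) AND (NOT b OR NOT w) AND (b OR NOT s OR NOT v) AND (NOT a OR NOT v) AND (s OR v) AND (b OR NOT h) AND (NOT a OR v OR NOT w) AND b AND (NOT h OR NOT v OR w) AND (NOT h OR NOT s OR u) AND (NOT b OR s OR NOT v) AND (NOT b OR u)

Case s = True:
  (NOT b OR NOT s) forces b = False.
  Clause (b) is falsified — contradiction.
Case s = False:
  (s OR v) forces v = True.
  (NOT a OR NOT v) forces a = False.
  (b) forces b = True.
  Clause (NOT b OR s OR NOT v) is falsified — contradiction.
Both cases fail, so the formula is unsatisfiable.

UNSATISFIABLE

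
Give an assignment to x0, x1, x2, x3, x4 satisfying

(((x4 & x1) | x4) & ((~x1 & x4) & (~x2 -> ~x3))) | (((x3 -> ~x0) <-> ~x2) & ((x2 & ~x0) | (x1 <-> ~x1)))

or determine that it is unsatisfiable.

x0: True; x1: False; x2: False; x3: False; x4: True

  (((x4 & x1) | x4) & ((~x1 & x4) & (~x2 -> ~x3))) | (((x3 -> ~x0) <-> ~x2) & ((x2 & ~x0) | (x1 <-> ~x1))) = True
    ((x4 & x1) | x4) & ((~x1 & x4) & (~x2 -> ~x3)) = True
      (x4 & x1) | x4 = True
        x4 & x1 = False
      (~x1 & x4) & (~x2 -> ~x3) = True
        ~x1 & x4 = True
          ~x1 = True
        ~x2 -> ~x3 = True
          ~x2 = True
          ~x3 = True
    ((x3 -> ~x0) <-> ~x2) & ((x2 & ~x0) | (x1 <-> ~x1)) = False
      (x3 -> ~x0) <-> ~x2 = True
        x3 -> ~x0 = True
          ~x0 = False
        ~x2 = True
      (x2 & ~x0) | (x1 <-> ~x1) = False
        x2 & ~x0 = False
          ~x0 = False
        x1 <-> ~x1 = False
          ~x1 = True
The formula evaluates to True.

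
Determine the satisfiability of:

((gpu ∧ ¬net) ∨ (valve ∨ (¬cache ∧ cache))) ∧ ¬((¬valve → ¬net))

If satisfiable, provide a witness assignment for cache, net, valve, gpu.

Unsatisfiable

Case net = True: the formula simplifies to (valve ∨ (¬cache ∧ cache)) ∧ ¬valve.
  valve = True: the conjunct ¬valve is False.
  valve = False: simplifies to ¬cache ∧ cache.
    cache = True: the conjunct ¬cache is False.
    cache = False: the conjunct cache is False.
Case net = False: the conjunct ¬((¬valve → ¬net)) becomes ¬((¬valve → True)) = False.
Both cases fail — unsatisfiable.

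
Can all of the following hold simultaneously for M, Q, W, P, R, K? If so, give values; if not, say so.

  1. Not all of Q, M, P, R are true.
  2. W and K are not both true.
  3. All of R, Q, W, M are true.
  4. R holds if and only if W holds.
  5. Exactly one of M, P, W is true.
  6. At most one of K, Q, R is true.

The formula is unsatisfiable.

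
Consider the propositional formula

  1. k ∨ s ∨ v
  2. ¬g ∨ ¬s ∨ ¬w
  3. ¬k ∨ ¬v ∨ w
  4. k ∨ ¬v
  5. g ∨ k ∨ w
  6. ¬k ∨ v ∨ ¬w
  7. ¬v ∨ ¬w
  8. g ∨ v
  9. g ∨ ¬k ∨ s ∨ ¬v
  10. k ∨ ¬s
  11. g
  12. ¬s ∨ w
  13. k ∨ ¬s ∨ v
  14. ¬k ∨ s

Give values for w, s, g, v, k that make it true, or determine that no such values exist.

Unsatisfiable

Case k = True:
  (g) forces g = True.
  (¬k ∨ s) forces s = True.
  (¬g ∨ ¬s ∨ ¬w) forces w = False.
  Clause (¬s ∨ w) is falsified — contradiction.
Case k = False:
  (k ∨ ¬v) forces v = False.
  (k ∨ s ∨ v) forces s = True.
  Clause (k ∨ ¬s) is falsified — contradiction.
Both cases fail, so the formula is unsatisfiable.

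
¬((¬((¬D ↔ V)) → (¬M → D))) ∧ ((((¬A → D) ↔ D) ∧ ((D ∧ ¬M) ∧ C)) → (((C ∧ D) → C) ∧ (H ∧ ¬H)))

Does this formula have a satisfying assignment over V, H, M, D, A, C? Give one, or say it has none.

V=F, H=F, M=F, D=F, A=T, C=T

  ¬((¬((¬D ↔ V)) → (¬M → D))) = True
    ¬((¬D ↔ V)) → (¬M → D) = False
      ¬((¬D ↔ V)) = True
        ¬D ↔ V = False
          ¬D = True
      ¬M → D = False
        ¬M = True
  (((¬A → D) ↔ D) ∧ ((D ∧ ¬M) ∧ C)) → (((C ∧ D) → C) ∧ (H ∧ ¬H)) = True
    ((¬A → D) ↔ D) ∧ ((D ∧ ¬M) ∧ C) = False
      (¬A → D) ↔ D = False
        ¬A → D = True
          ¬A = False
      (D ∧ ¬M) ∧ C = False
        D ∧ ¬M = False
          ¬M = True
    ((C ∧ D) → C) ∧ (H ∧ ¬H) = False
      (C ∧ D) → C = True
        C ∧ D = False
      H ∧ ¬H = False
        ¬H = True
Both conjuncts True, so the formula holds.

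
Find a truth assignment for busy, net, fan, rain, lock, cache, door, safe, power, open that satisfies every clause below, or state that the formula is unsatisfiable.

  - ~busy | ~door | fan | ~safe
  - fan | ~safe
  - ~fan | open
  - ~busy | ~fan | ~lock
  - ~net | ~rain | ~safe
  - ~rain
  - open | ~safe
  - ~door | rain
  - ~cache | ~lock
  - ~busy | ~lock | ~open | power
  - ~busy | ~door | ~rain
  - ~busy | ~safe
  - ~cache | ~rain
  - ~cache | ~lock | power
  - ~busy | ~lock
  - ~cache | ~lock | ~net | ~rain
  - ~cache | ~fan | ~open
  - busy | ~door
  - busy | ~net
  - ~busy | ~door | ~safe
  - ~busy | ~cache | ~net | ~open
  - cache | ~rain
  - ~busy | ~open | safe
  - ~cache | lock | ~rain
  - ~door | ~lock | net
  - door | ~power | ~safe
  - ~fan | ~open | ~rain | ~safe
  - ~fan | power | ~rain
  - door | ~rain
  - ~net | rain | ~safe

busy: True, net: True, fan: False, rain: False, lock: False, cache: True, door: False, safe: False, power: False, open: False

Unit clause (~rain) forces rain = False.
In (~door | rain) only ~door is left, so door = False.
Set busy = True.
  then (~busy | ~safe) forces safe = False.
  then (~busy | ~lock) forces lock = False.
  then (~busy | ~open | safe) forces open = False.
  then (~fan | open) forces fan = False.
Set net = True.
Set cache = True.
Set power = False.
All clauses satisfied.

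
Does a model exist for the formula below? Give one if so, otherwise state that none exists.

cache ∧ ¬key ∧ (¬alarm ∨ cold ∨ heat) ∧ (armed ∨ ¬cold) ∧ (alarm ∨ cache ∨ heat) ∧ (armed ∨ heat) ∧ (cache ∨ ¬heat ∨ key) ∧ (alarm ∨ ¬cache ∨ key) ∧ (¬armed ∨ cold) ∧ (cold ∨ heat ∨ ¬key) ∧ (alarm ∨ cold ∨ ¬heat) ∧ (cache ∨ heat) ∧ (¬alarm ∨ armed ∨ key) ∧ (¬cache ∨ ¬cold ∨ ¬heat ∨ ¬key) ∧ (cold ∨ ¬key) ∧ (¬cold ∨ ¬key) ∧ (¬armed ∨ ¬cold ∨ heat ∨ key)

Unit clause (cache) forces cache = True.
Unit clause (¬key) forces key = False.
In (alarm ∨ ¬cache ∨ key) only alarm is left, so alarm = True.
In (¬alarm ∨ armed ∨ key) only armed is left, so armed = True.
In (¬armed ∨ cold) only cold is left, so cold = True.
In (¬armed ∨ ¬cold ∨ heat ∨ key) only heat is left, so heat = True.
All clauses satisfied.

cold = True, alarm = True, cache = True, key = False, armed = True, heat = True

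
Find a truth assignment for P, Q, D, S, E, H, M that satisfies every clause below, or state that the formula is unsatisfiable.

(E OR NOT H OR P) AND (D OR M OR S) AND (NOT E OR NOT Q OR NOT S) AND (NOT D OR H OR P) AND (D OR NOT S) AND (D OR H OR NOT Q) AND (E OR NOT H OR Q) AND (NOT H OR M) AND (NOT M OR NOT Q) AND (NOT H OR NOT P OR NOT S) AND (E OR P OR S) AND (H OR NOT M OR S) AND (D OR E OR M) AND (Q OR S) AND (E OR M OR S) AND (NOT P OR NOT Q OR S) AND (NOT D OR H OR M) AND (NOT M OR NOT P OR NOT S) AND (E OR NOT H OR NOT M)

Set P = False.
Try Q = True:
  (NOT M OR NOT Q) forces M = False.
  (NOT H OR M) forces H = False.
  (NOT D OR H OR P) forces D = False.
  clause (D OR H OR NOT Q) is falsified — backtrack.
So Q = False.
  then (Q OR S) forces S = True.
  then (D OR NOT S) forces D = True.
  then (NOT D OR H OR P) forces H = True.
  then (E OR NOT H OR Q) forces E = True.
  then (NOT H OR M) forces M = True.
All clauses satisfied.

P = False, Q = False, D = True, S = True, E = True, H = True, M = True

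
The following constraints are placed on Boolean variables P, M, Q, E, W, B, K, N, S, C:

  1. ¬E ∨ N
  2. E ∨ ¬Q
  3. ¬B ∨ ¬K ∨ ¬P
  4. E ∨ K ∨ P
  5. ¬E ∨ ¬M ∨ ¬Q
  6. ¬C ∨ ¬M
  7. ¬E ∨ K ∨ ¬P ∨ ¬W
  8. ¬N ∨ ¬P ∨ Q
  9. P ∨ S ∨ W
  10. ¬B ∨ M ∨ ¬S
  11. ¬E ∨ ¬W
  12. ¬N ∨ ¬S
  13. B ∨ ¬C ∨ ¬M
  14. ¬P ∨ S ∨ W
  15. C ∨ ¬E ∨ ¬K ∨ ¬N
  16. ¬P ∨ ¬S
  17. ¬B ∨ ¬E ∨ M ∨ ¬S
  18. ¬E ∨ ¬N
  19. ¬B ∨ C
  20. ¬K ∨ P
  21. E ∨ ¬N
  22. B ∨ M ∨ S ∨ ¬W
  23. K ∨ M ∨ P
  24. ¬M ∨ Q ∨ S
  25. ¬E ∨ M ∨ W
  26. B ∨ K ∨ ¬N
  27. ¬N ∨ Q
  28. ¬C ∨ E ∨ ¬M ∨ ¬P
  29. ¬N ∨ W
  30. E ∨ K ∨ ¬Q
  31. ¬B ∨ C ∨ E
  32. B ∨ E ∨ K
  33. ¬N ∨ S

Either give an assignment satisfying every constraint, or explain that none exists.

P: True, M: False, Q: False, E: False, W: True, B: True, K: False, N: False, S: False, C: True

Try P = False:
  (¬K ∨ P) forces K = False.
  (E ∨ K ∨ P) forces E = True.
  (¬E ∨ N) forces N = True.
  clause (¬E ∨ ¬N) is falsified — backtrack.
So P = True.
  then (¬P ∨ ¬S) forces S = False.
  then (¬N ∨ S) forces N = False.
  then (¬E ∨ N) forces E = False.
  then (E ∨ ¬Q) forces Q = False.
  then (¬P ∨ S ∨ W) forces W = True.
  then (¬M ∨ Q ∨ S) forces M = False.
  then (B ∨ M ∨ S ∨ ¬W) forces B = True.
  then (¬B ∨ C ∨ E) forces C = True.
  then (¬B ∨ ¬K ∨ ¬P) forces K = False.
All clauses satisfied.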